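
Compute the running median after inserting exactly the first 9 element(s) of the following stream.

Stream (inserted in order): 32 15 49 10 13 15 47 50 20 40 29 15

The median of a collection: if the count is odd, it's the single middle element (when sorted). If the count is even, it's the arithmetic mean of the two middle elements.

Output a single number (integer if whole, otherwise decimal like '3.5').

Step 1: insert 32 -> lo=[32] (size 1, max 32) hi=[] (size 0) -> median=32
Step 2: insert 15 -> lo=[15] (size 1, max 15) hi=[32] (size 1, min 32) -> median=23.5
Step 3: insert 49 -> lo=[15, 32] (size 2, max 32) hi=[49] (size 1, min 49) -> median=32
Step 4: insert 10 -> lo=[10, 15] (size 2, max 15) hi=[32, 49] (size 2, min 32) -> median=23.5
Step 5: insert 13 -> lo=[10, 13, 15] (size 3, max 15) hi=[32, 49] (size 2, min 32) -> median=15
Step 6: insert 15 -> lo=[10, 13, 15] (size 3, max 15) hi=[15, 32, 49] (size 3, min 15) -> median=15
Step 7: insert 47 -> lo=[10, 13, 15, 15] (size 4, max 15) hi=[32, 47, 49] (size 3, min 32) -> median=15
Step 8: insert 50 -> lo=[10, 13, 15, 15] (size 4, max 15) hi=[32, 47, 49, 50] (size 4, min 32) -> median=23.5
Step 9: insert 20 -> lo=[10, 13, 15, 15, 20] (size 5, max 20) hi=[32, 47, 49, 50] (size 4, min 32) -> median=20

Answer: 20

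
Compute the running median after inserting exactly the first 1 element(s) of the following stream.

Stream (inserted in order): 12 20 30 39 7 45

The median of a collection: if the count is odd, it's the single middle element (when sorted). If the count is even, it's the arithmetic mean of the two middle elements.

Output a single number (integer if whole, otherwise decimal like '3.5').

Answer: 12

Derivation:
Step 1: insert 12 -> lo=[12] (size 1, max 12) hi=[] (size 0) -> median=12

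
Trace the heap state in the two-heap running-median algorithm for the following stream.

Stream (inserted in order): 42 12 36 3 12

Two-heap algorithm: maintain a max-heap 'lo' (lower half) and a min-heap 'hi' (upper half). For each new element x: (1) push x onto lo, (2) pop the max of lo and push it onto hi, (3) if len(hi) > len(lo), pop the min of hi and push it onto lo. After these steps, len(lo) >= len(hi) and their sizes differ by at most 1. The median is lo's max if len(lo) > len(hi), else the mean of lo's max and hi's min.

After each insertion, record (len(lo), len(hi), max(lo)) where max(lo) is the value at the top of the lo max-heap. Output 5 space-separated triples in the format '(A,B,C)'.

Answer: (1,0,42) (1,1,12) (2,1,36) (2,2,12) (3,2,12)

Derivation:
Step 1: insert 42 -> lo=[42] hi=[] -> (len(lo)=1, len(hi)=0, max(lo)=42)
Step 2: insert 12 -> lo=[12] hi=[42] -> (len(lo)=1, len(hi)=1, max(lo)=12)
Step 3: insert 36 -> lo=[12, 36] hi=[42] -> (len(lo)=2, len(hi)=1, max(lo)=36)
Step 4: insert 3 -> lo=[3, 12] hi=[36, 42] -> (len(lo)=2, len(hi)=2, max(lo)=12)
Step 5: insert 12 -> lo=[3, 12, 12] hi=[36, 42] -> (len(lo)=3, len(hi)=2, max(lo)=12)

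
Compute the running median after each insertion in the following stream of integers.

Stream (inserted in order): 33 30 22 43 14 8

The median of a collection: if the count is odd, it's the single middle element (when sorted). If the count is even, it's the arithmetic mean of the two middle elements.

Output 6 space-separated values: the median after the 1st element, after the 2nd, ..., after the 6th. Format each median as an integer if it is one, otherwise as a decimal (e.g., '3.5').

Step 1: insert 33 -> lo=[33] (size 1, max 33) hi=[] (size 0) -> median=33
Step 2: insert 30 -> lo=[30] (size 1, max 30) hi=[33] (size 1, min 33) -> median=31.5
Step 3: insert 22 -> lo=[22, 30] (size 2, max 30) hi=[33] (size 1, min 33) -> median=30
Step 4: insert 43 -> lo=[22, 30] (size 2, max 30) hi=[33, 43] (size 2, min 33) -> median=31.5
Step 5: insert 14 -> lo=[14, 22, 30] (size 3, max 30) hi=[33, 43] (size 2, min 33) -> median=30
Step 6: insert 8 -> lo=[8, 14, 22] (size 3, max 22) hi=[30, 33, 43] (size 3, min 30) -> median=26

Answer: 33 31.5 30 31.5 30 26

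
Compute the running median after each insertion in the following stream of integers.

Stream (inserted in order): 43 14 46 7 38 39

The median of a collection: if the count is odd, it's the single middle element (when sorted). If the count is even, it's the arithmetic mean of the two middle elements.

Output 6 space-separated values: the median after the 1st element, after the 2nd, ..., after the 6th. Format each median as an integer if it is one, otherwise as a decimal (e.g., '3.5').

Step 1: insert 43 -> lo=[43] (size 1, max 43) hi=[] (size 0) -> median=43
Step 2: insert 14 -> lo=[14] (size 1, max 14) hi=[43] (size 1, min 43) -> median=28.5
Step 3: insert 46 -> lo=[14, 43] (size 2, max 43) hi=[46] (size 1, min 46) -> median=43
Step 4: insert 7 -> lo=[7, 14] (size 2, max 14) hi=[43, 46] (size 2, min 43) -> median=28.5
Step 5: insert 38 -> lo=[7, 14, 38] (size 3, max 38) hi=[43, 46] (size 2, min 43) -> median=38
Step 6: insert 39 -> lo=[7, 14, 38] (size 3, max 38) hi=[39, 43, 46] (size 3, min 39) -> median=38.5

Answer: 43 28.5 43 28.5 38 38.5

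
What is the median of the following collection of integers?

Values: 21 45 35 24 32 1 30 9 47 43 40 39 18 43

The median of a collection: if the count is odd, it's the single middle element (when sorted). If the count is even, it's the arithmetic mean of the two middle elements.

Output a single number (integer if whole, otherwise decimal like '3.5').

Step 1: insert 21 -> lo=[21] (size 1, max 21) hi=[] (size 0) -> median=21
Step 2: insert 45 -> lo=[21] (size 1, max 21) hi=[45] (size 1, min 45) -> median=33
Step 3: insert 35 -> lo=[21, 35] (size 2, max 35) hi=[45] (size 1, min 45) -> median=35
Step 4: insert 24 -> lo=[21, 24] (size 2, max 24) hi=[35, 45] (size 2, min 35) -> median=29.5
Step 5: insert 32 -> lo=[21, 24, 32] (size 3, max 32) hi=[35, 45] (size 2, min 35) -> median=32
Step 6: insert 1 -> lo=[1, 21, 24] (size 3, max 24) hi=[32, 35, 45] (size 3, min 32) -> median=28
Step 7: insert 30 -> lo=[1, 21, 24, 30] (size 4, max 30) hi=[32, 35, 45] (size 3, min 32) -> median=30
Step 8: insert 9 -> lo=[1, 9, 21, 24] (size 4, max 24) hi=[30, 32, 35, 45] (size 4, min 30) -> median=27
Step 9: insert 47 -> lo=[1, 9, 21, 24, 30] (size 5, max 30) hi=[32, 35, 45, 47] (size 4, min 32) -> median=30
Step 10: insert 43 -> lo=[1, 9, 21, 24, 30] (size 5, max 30) hi=[32, 35, 43, 45, 47] (size 5, min 32) -> median=31
Step 11: insert 40 -> lo=[1, 9, 21, 24, 30, 32] (size 6, max 32) hi=[35, 40, 43, 45, 47] (size 5, min 35) -> median=32
Step 12: insert 39 -> lo=[1, 9, 21, 24, 30, 32] (size 6, max 32) hi=[35, 39, 40, 43, 45, 47] (size 6, min 35) -> median=33.5
Step 13: insert 18 -> lo=[1, 9, 18, 21, 24, 30, 32] (size 7, max 32) hi=[35, 39, 40, 43, 45, 47] (size 6, min 35) -> median=32
Step 14: insert 43 -> lo=[1, 9, 18, 21, 24, 30, 32] (size 7, max 32) hi=[35, 39, 40, 43, 43, 45, 47] (size 7, min 35) -> median=33.5

Answer: 33.5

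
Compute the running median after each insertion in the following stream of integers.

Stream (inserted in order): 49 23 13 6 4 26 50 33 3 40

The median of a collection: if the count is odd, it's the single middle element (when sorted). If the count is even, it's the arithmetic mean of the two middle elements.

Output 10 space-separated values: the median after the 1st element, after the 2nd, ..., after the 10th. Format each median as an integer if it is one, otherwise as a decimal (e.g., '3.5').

Answer: 49 36 23 18 13 18 23 24.5 23 24.5

Derivation:
Step 1: insert 49 -> lo=[49] (size 1, max 49) hi=[] (size 0) -> median=49
Step 2: insert 23 -> lo=[23] (size 1, max 23) hi=[49] (size 1, min 49) -> median=36
Step 3: insert 13 -> lo=[13, 23] (size 2, max 23) hi=[49] (size 1, min 49) -> median=23
Step 4: insert 6 -> lo=[6, 13] (size 2, max 13) hi=[23, 49] (size 2, min 23) -> median=18
Step 5: insert 4 -> lo=[4, 6, 13] (size 3, max 13) hi=[23, 49] (size 2, min 23) -> median=13
Step 6: insert 26 -> lo=[4, 6, 13] (size 3, max 13) hi=[23, 26, 49] (size 3, min 23) -> median=18
Step 7: insert 50 -> lo=[4, 6, 13, 23] (size 4, max 23) hi=[26, 49, 50] (size 3, min 26) -> median=23
Step 8: insert 33 -> lo=[4, 6, 13, 23] (size 4, max 23) hi=[26, 33, 49, 50] (size 4, min 26) -> median=24.5
Step 9: insert 3 -> lo=[3, 4, 6, 13, 23] (size 5, max 23) hi=[26, 33, 49, 50] (size 4, min 26) -> median=23
Step 10: insert 40 -> lo=[3, 4, 6, 13, 23] (size 5, max 23) hi=[26, 33, 40, 49, 50] (size 5, min 26) -> median=24.5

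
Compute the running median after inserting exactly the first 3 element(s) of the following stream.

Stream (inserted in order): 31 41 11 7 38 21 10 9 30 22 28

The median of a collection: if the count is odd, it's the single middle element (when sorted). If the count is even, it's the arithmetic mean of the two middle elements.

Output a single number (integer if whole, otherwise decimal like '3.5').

Answer: 31

Derivation:
Step 1: insert 31 -> lo=[31] (size 1, max 31) hi=[] (size 0) -> median=31
Step 2: insert 41 -> lo=[31] (size 1, max 31) hi=[41] (size 1, min 41) -> median=36
Step 3: insert 11 -> lo=[11, 31] (size 2, max 31) hi=[41] (size 1, min 41) -> median=31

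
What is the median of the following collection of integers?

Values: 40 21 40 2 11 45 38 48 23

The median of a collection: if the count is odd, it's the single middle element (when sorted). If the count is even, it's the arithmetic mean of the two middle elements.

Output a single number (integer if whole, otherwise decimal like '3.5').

Step 1: insert 40 -> lo=[40] (size 1, max 40) hi=[] (size 0) -> median=40
Step 2: insert 21 -> lo=[21] (size 1, max 21) hi=[40] (size 1, min 40) -> median=30.5
Step 3: insert 40 -> lo=[21, 40] (size 2, max 40) hi=[40] (size 1, min 40) -> median=40
Step 4: insert 2 -> lo=[2, 21] (size 2, max 21) hi=[40, 40] (size 2, min 40) -> median=30.5
Step 5: insert 11 -> lo=[2, 11, 21] (size 3, max 21) hi=[40, 40] (size 2, min 40) -> median=21
Step 6: insert 45 -> lo=[2, 11, 21] (size 3, max 21) hi=[40, 40, 45] (size 3, min 40) -> median=30.5
Step 7: insert 38 -> lo=[2, 11, 21, 38] (size 4, max 38) hi=[40, 40, 45] (size 3, min 40) -> median=38
Step 8: insert 48 -> lo=[2, 11, 21, 38] (size 4, max 38) hi=[40, 40, 45, 48] (size 4, min 40) -> median=39
Step 9: insert 23 -> lo=[2, 11, 21, 23, 38] (size 5, max 38) hi=[40, 40, 45, 48] (size 4, min 40) -> median=38

Answer: 38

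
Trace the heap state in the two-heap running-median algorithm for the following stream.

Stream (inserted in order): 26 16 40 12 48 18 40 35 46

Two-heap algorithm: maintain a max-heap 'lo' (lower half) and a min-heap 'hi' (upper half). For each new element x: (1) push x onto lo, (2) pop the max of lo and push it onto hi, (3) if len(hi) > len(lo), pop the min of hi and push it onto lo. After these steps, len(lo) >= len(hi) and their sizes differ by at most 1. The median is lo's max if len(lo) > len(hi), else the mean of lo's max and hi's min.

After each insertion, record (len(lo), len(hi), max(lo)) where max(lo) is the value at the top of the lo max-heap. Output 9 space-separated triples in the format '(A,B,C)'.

Answer: (1,0,26) (1,1,16) (2,1,26) (2,2,16) (3,2,26) (3,3,18) (4,3,26) (4,4,26) (5,4,35)

Derivation:
Step 1: insert 26 -> lo=[26] hi=[] -> (len(lo)=1, len(hi)=0, max(lo)=26)
Step 2: insert 16 -> lo=[16] hi=[26] -> (len(lo)=1, len(hi)=1, max(lo)=16)
Step 3: insert 40 -> lo=[16, 26] hi=[40] -> (len(lo)=2, len(hi)=1, max(lo)=26)
Step 4: insert 12 -> lo=[12, 16] hi=[26, 40] -> (len(lo)=2, len(hi)=2, max(lo)=16)
Step 5: insert 48 -> lo=[12, 16, 26] hi=[40, 48] -> (len(lo)=3, len(hi)=2, max(lo)=26)
Step 6: insert 18 -> lo=[12, 16, 18] hi=[26, 40, 48] -> (len(lo)=3, len(hi)=3, max(lo)=18)
Step 7: insert 40 -> lo=[12, 16, 18, 26] hi=[40, 40, 48] -> (len(lo)=4, len(hi)=3, max(lo)=26)
Step 8: insert 35 -> lo=[12, 16, 18, 26] hi=[35, 40, 40, 48] -> (len(lo)=4, len(hi)=4, max(lo)=26)
Step 9: insert 46 -> lo=[12, 16, 18, 26, 35] hi=[40, 40, 46, 48] -> (len(lo)=5, len(hi)=4, max(lo)=35)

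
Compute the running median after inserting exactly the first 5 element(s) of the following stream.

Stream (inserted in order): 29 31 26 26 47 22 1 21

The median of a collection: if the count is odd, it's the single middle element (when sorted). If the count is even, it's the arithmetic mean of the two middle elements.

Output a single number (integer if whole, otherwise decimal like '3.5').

Answer: 29

Derivation:
Step 1: insert 29 -> lo=[29] (size 1, max 29) hi=[] (size 0) -> median=29
Step 2: insert 31 -> lo=[29] (size 1, max 29) hi=[31] (size 1, min 31) -> median=30
Step 3: insert 26 -> lo=[26, 29] (size 2, max 29) hi=[31] (size 1, min 31) -> median=29
Step 4: insert 26 -> lo=[26, 26] (size 2, max 26) hi=[29, 31] (size 2, min 29) -> median=27.5
Step 5: insert 47 -> lo=[26, 26, 29] (size 3, max 29) hi=[31, 47] (size 2, min 31) -> median=29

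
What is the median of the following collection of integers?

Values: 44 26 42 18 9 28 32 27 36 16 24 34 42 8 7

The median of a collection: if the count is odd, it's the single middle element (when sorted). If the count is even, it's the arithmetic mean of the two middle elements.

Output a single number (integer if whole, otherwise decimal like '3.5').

Step 1: insert 44 -> lo=[44] (size 1, max 44) hi=[] (size 0) -> median=44
Step 2: insert 26 -> lo=[26] (size 1, max 26) hi=[44] (size 1, min 44) -> median=35
Step 3: insert 42 -> lo=[26, 42] (size 2, max 42) hi=[44] (size 1, min 44) -> median=42
Step 4: insert 18 -> lo=[18, 26] (size 2, max 26) hi=[42, 44] (size 2, min 42) -> median=34
Step 5: insert 9 -> lo=[9, 18, 26] (size 3, max 26) hi=[42, 44] (size 2, min 42) -> median=26
Step 6: insert 28 -> lo=[9, 18, 26] (size 3, max 26) hi=[28, 42, 44] (size 3, min 28) -> median=27
Step 7: insert 32 -> lo=[9, 18, 26, 28] (size 4, max 28) hi=[32, 42, 44] (size 3, min 32) -> median=28
Step 8: insert 27 -> lo=[9, 18, 26, 27] (size 4, max 27) hi=[28, 32, 42, 44] (size 4, min 28) -> median=27.5
Step 9: insert 36 -> lo=[9, 18, 26, 27, 28] (size 5, max 28) hi=[32, 36, 42, 44] (size 4, min 32) -> median=28
Step 10: insert 16 -> lo=[9, 16, 18, 26, 27] (size 5, max 27) hi=[28, 32, 36, 42, 44] (size 5, min 28) -> median=27.5
Step 11: insert 24 -> lo=[9, 16, 18, 24, 26, 27] (size 6, max 27) hi=[28, 32, 36, 42, 44] (size 5, min 28) -> median=27
Step 12: insert 34 -> lo=[9, 16, 18, 24, 26, 27] (size 6, max 27) hi=[28, 32, 34, 36, 42, 44] (size 6, min 28) -> median=27.5
Step 13: insert 42 -> lo=[9, 16, 18, 24, 26, 27, 28] (size 7, max 28) hi=[32, 34, 36, 42, 42, 44] (size 6, min 32) -> median=28
Step 14: insert 8 -> lo=[8, 9, 16, 18, 24, 26, 27] (size 7, max 27) hi=[28, 32, 34, 36, 42, 42, 44] (size 7, min 28) -> median=27.5
Step 15: insert 7 -> lo=[7, 8, 9, 16, 18, 24, 26, 27] (size 8, max 27) hi=[28, 32, 34, 36, 42, 42, 44] (size 7, min 28) -> median=27

Answer: 27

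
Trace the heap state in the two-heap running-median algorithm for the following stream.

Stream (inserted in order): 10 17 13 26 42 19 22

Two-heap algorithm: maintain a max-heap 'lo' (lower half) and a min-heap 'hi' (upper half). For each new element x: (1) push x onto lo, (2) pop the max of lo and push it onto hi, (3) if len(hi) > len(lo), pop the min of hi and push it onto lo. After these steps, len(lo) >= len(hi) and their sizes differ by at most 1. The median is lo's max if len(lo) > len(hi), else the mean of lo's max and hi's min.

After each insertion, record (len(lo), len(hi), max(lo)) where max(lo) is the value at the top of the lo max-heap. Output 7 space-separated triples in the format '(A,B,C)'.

Step 1: insert 10 -> lo=[10] hi=[] -> (len(lo)=1, len(hi)=0, max(lo)=10)
Step 2: insert 17 -> lo=[10] hi=[17] -> (len(lo)=1, len(hi)=1, max(lo)=10)
Step 3: insert 13 -> lo=[10, 13] hi=[17] -> (len(lo)=2, len(hi)=1, max(lo)=13)
Step 4: insert 26 -> lo=[10, 13] hi=[17, 26] -> (len(lo)=2, len(hi)=2, max(lo)=13)
Step 5: insert 42 -> lo=[10, 13, 17] hi=[26, 42] -> (len(lo)=3, len(hi)=2, max(lo)=17)
Step 6: insert 19 -> lo=[10, 13, 17] hi=[19, 26, 42] -> (len(lo)=3, len(hi)=3, max(lo)=17)
Step 7: insert 22 -> lo=[10, 13, 17, 19] hi=[22, 26, 42] -> (len(lo)=4, len(hi)=3, max(lo)=19)

Answer: (1,0,10) (1,1,10) (2,1,13) (2,2,13) (3,2,17) (3,3,17) (4,3,19)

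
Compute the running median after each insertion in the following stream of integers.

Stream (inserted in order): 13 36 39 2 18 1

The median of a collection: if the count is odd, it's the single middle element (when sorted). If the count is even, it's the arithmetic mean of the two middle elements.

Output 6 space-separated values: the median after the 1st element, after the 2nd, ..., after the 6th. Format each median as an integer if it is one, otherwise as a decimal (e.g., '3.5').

Answer: 13 24.5 36 24.5 18 15.5

Derivation:
Step 1: insert 13 -> lo=[13] (size 1, max 13) hi=[] (size 0) -> median=13
Step 2: insert 36 -> lo=[13] (size 1, max 13) hi=[36] (size 1, min 36) -> median=24.5
Step 3: insert 39 -> lo=[13, 36] (size 2, max 36) hi=[39] (size 1, min 39) -> median=36
Step 4: insert 2 -> lo=[2, 13] (size 2, max 13) hi=[36, 39] (size 2, min 36) -> median=24.5
Step 5: insert 18 -> lo=[2, 13, 18] (size 3, max 18) hi=[36, 39] (size 2, min 36) -> median=18
Step 6: insert 1 -> lo=[1, 2, 13] (size 3, max 13) hi=[18, 36, 39] (size 3, min 18) -> median=15.5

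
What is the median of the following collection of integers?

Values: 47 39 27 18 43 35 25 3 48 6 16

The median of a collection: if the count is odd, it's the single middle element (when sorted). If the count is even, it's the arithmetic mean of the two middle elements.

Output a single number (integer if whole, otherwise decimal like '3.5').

Step 1: insert 47 -> lo=[47] (size 1, max 47) hi=[] (size 0) -> median=47
Step 2: insert 39 -> lo=[39] (size 1, max 39) hi=[47] (size 1, min 47) -> median=43
Step 3: insert 27 -> lo=[27, 39] (size 2, max 39) hi=[47] (size 1, min 47) -> median=39
Step 4: insert 18 -> lo=[18, 27] (size 2, max 27) hi=[39, 47] (size 2, min 39) -> median=33
Step 5: insert 43 -> lo=[18, 27, 39] (size 3, max 39) hi=[43, 47] (size 2, min 43) -> median=39
Step 6: insert 35 -> lo=[18, 27, 35] (size 3, max 35) hi=[39, 43, 47] (size 3, min 39) -> median=37
Step 7: insert 25 -> lo=[18, 25, 27, 35] (size 4, max 35) hi=[39, 43, 47] (size 3, min 39) -> median=35
Step 8: insert 3 -> lo=[3, 18, 25, 27] (size 4, max 27) hi=[35, 39, 43, 47] (size 4, min 35) -> median=31
Step 9: insert 48 -> lo=[3, 18, 25, 27, 35] (size 5, max 35) hi=[39, 43, 47, 48] (size 4, min 39) -> median=35
Step 10: insert 6 -> lo=[3, 6, 18, 25, 27] (size 5, max 27) hi=[35, 39, 43, 47, 48] (size 5, min 35) -> median=31
Step 11: insert 16 -> lo=[3, 6, 16, 18, 25, 27] (size 6, max 27) hi=[35, 39, 43, 47, 48] (size 5, min 35) -> median=27

Answer: 27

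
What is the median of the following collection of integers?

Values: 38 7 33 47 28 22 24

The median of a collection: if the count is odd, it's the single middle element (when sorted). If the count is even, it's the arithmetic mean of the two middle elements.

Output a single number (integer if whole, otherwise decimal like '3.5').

Step 1: insert 38 -> lo=[38] (size 1, max 38) hi=[] (size 0) -> median=38
Step 2: insert 7 -> lo=[7] (size 1, max 7) hi=[38] (size 1, min 38) -> median=22.5
Step 3: insert 33 -> lo=[7, 33] (size 2, max 33) hi=[38] (size 1, min 38) -> median=33
Step 4: insert 47 -> lo=[7, 33] (size 2, max 33) hi=[38, 47] (size 2, min 38) -> median=35.5
Step 5: insert 28 -> lo=[7, 28, 33] (size 3, max 33) hi=[38, 47] (size 2, min 38) -> median=33
Step 6: insert 22 -> lo=[7, 22, 28] (size 3, max 28) hi=[33, 38, 47] (size 3, min 33) -> median=30.5
Step 7: insert 24 -> lo=[7, 22, 24, 28] (size 4, max 28) hi=[33, 38, 47] (size 3, min 33) -> median=28

Answer: 28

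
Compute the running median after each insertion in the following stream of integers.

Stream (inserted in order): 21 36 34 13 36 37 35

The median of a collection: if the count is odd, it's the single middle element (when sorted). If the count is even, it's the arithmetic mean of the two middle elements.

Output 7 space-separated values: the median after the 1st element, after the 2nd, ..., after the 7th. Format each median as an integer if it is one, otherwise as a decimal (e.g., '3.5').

Step 1: insert 21 -> lo=[21] (size 1, max 21) hi=[] (size 0) -> median=21
Step 2: insert 36 -> lo=[21] (size 1, max 21) hi=[36] (size 1, min 36) -> median=28.5
Step 3: insert 34 -> lo=[21, 34] (size 2, max 34) hi=[36] (size 1, min 36) -> median=34
Step 4: insert 13 -> lo=[13, 21] (size 2, max 21) hi=[34, 36] (size 2, min 34) -> median=27.5
Step 5: insert 36 -> lo=[13, 21, 34] (size 3, max 34) hi=[36, 36] (size 2, min 36) -> median=34
Step 6: insert 37 -> lo=[13, 21, 34] (size 3, max 34) hi=[36, 36, 37] (size 3, min 36) -> median=35
Step 7: insert 35 -> lo=[13, 21, 34, 35] (size 4, max 35) hi=[36, 36, 37] (size 3, min 36) -> median=35

Answer: 21 28.5 34 27.5 34 35 35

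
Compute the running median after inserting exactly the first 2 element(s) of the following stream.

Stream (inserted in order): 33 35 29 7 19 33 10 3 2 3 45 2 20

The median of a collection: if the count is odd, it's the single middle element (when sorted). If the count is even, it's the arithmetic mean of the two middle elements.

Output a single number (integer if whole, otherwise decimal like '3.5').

Step 1: insert 33 -> lo=[33] (size 1, max 33) hi=[] (size 0) -> median=33
Step 2: insert 35 -> lo=[33] (size 1, max 33) hi=[35] (size 1, min 35) -> median=34

Answer: 34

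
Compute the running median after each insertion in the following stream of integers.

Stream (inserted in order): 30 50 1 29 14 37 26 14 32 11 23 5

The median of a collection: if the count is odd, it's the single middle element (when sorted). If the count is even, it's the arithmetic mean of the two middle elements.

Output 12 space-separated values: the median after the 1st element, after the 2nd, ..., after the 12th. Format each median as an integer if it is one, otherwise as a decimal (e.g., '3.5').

Step 1: insert 30 -> lo=[30] (size 1, max 30) hi=[] (size 0) -> median=30
Step 2: insert 50 -> lo=[30] (size 1, max 30) hi=[50] (size 1, min 50) -> median=40
Step 3: insert 1 -> lo=[1, 30] (size 2, max 30) hi=[50] (size 1, min 50) -> median=30
Step 4: insert 29 -> lo=[1, 29] (size 2, max 29) hi=[30, 50] (size 2, min 30) -> median=29.5
Step 5: insert 14 -> lo=[1, 14, 29] (size 3, max 29) hi=[30, 50] (size 2, min 30) -> median=29
Step 6: insert 37 -> lo=[1, 14, 29] (size 3, max 29) hi=[30, 37, 50] (size 3, min 30) -> median=29.5
Step 7: insert 26 -> lo=[1, 14, 26, 29] (size 4, max 29) hi=[30, 37, 50] (size 3, min 30) -> median=29
Step 8: insert 14 -> lo=[1, 14, 14, 26] (size 4, max 26) hi=[29, 30, 37, 50] (size 4, min 29) -> median=27.5
Step 9: insert 32 -> lo=[1, 14, 14, 26, 29] (size 5, max 29) hi=[30, 32, 37, 50] (size 4, min 30) -> median=29
Step 10: insert 11 -> lo=[1, 11, 14, 14, 26] (size 5, max 26) hi=[29, 30, 32, 37, 50] (size 5, min 29) -> median=27.5
Step 11: insert 23 -> lo=[1, 11, 14, 14, 23, 26] (size 6, max 26) hi=[29, 30, 32, 37, 50] (size 5, min 29) -> median=26
Step 12: insert 5 -> lo=[1, 5, 11, 14, 14, 23] (size 6, max 23) hi=[26, 29, 30, 32, 37, 50] (size 6, min 26) -> median=24.5

Answer: 30 40 30 29.5 29 29.5 29 27.5 29 27.5 26 24.5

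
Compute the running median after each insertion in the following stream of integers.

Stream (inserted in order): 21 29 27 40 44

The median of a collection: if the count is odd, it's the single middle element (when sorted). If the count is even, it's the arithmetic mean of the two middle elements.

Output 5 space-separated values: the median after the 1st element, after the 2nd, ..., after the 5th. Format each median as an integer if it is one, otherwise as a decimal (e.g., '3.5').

Answer: 21 25 27 28 29

Derivation:
Step 1: insert 21 -> lo=[21] (size 1, max 21) hi=[] (size 0) -> median=21
Step 2: insert 29 -> lo=[21] (size 1, max 21) hi=[29] (size 1, min 29) -> median=25
Step 3: insert 27 -> lo=[21, 27] (size 2, max 27) hi=[29] (size 1, min 29) -> median=27
Step 4: insert 40 -> lo=[21, 27] (size 2, max 27) hi=[29, 40] (size 2, min 29) -> median=28
Step 5: insert 44 -> lo=[21, 27, 29] (size 3, max 29) hi=[40, 44] (size 2, min 40) -> median=29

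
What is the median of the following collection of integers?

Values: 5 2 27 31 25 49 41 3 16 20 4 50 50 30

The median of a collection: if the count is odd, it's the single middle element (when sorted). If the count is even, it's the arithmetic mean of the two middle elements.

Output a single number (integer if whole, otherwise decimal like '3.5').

Answer: 26

Derivation:
Step 1: insert 5 -> lo=[5] (size 1, max 5) hi=[] (size 0) -> median=5
Step 2: insert 2 -> lo=[2] (size 1, max 2) hi=[5] (size 1, min 5) -> median=3.5
Step 3: insert 27 -> lo=[2, 5] (size 2, max 5) hi=[27] (size 1, min 27) -> median=5
Step 4: insert 31 -> lo=[2, 5] (size 2, max 5) hi=[27, 31] (size 2, min 27) -> median=16
Step 5: insert 25 -> lo=[2, 5, 25] (size 3, max 25) hi=[27, 31] (size 2, min 27) -> median=25
Step 6: insert 49 -> lo=[2, 5, 25] (size 3, max 25) hi=[27, 31, 49] (size 3, min 27) -> median=26
Step 7: insert 41 -> lo=[2, 5, 25, 27] (size 4, max 27) hi=[31, 41, 49] (size 3, min 31) -> median=27
Step 8: insert 3 -> lo=[2, 3, 5, 25] (size 4, max 25) hi=[27, 31, 41, 49] (size 4, min 27) -> median=26
Step 9: insert 16 -> lo=[2, 3, 5, 16, 25] (size 5, max 25) hi=[27, 31, 41, 49] (size 4, min 27) -> median=25
Step 10: insert 20 -> lo=[2, 3, 5, 16, 20] (size 5, max 20) hi=[25, 27, 31, 41, 49] (size 5, min 25) -> median=22.5
Step 11: insert 4 -> lo=[2, 3, 4, 5, 16, 20] (size 6, max 20) hi=[25, 27, 31, 41, 49] (size 5, min 25) -> median=20
Step 12: insert 50 -> lo=[2, 3, 4, 5, 16, 20] (size 6, max 20) hi=[25, 27, 31, 41, 49, 50] (size 6, min 25) -> median=22.5
Step 13: insert 50 -> lo=[2, 3, 4, 5, 16, 20, 25] (size 7, max 25) hi=[27, 31, 41, 49, 50, 50] (size 6, min 27) -> median=25
Step 14: insert 30 -> lo=[2, 3, 4, 5, 16, 20, 25] (size 7, max 25) hi=[27, 30, 31, 41, 49, 50, 50] (size 7, min 27) -> median=26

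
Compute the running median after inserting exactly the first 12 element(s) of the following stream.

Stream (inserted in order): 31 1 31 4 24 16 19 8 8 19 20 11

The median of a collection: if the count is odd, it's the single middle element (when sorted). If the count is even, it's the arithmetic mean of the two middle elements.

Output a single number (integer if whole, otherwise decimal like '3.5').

Step 1: insert 31 -> lo=[31] (size 1, max 31) hi=[] (size 0) -> median=31
Step 2: insert 1 -> lo=[1] (size 1, max 1) hi=[31] (size 1, min 31) -> median=16
Step 3: insert 31 -> lo=[1, 31] (size 2, max 31) hi=[31] (size 1, min 31) -> median=31
Step 4: insert 4 -> lo=[1, 4] (size 2, max 4) hi=[31, 31] (size 2, min 31) -> median=17.5
Step 5: insert 24 -> lo=[1, 4, 24] (size 3, max 24) hi=[31, 31] (size 2, min 31) -> median=24
Step 6: insert 16 -> lo=[1, 4, 16] (size 3, max 16) hi=[24, 31, 31] (size 3, min 24) -> median=20
Step 7: insert 19 -> lo=[1, 4, 16, 19] (size 4, max 19) hi=[24, 31, 31] (size 3, min 24) -> median=19
Step 8: insert 8 -> lo=[1, 4, 8, 16] (size 4, max 16) hi=[19, 24, 31, 31] (size 4, min 19) -> median=17.5
Step 9: insert 8 -> lo=[1, 4, 8, 8, 16] (size 5, max 16) hi=[19, 24, 31, 31] (size 4, min 19) -> median=16
Step 10: insert 19 -> lo=[1, 4, 8, 8, 16] (size 5, max 16) hi=[19, 19, 24, 31, 31] (size 5, min 19) -> median=17.5
Step 11: insert 20 -> lo=[1, 4, 8, 8, 16, 19] (size 6, max 19) hi=[19, 20, 24, 31, 31] (size 5, min 19) -> median=19
Step 12: insert 11 -> lo=[1, 4, 8, 8, 11, 16] (size 6, max 16) hi=[19, 19, 20, 24, 31, 31] (size 6, min 19) -> median=17.5

Answer: 17.5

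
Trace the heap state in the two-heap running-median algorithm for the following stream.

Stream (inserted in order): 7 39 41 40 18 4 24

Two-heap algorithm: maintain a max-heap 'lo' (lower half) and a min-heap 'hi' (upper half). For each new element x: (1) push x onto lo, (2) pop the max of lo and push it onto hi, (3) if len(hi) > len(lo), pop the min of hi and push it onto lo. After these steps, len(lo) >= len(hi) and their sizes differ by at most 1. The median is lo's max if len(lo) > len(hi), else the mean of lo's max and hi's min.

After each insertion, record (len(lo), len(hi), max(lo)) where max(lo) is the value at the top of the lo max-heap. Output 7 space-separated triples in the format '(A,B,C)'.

Step 1: insert 7 -> lo=[7] hi=[] -> (len(lo)=1, len(hi)=0, max(lo)=7)
Step 2: insert 39 -> lo=[7] hi=[39] -> (len(lo)=1, len(hi)=1, max(lo)=7)
Step 3: insert 41 -> lo=[7, 39] hi=[41] -> (len(lo)=2, len(hi)=1, max(lo)=39)
Step 4: insert 40 -> lo=[7, 39] hi=[40, 41] -> (len(lo)=2, len(hi)=2, max(lo)=39)
Step 5: insert 18 -> lo=[7, 18, 39] hi=[40, 41] -> (len(lo)=3, len(hi)=2, max(lo)=39)
Step 6: insert 4 -> lo=[4, 7, 18] hi=[39, 40, 41] -> (len(lo)=3, len(hi)=3, max(lo)=18)
Step 7: insert 24 -> lo=[4, 7, 18, 24] hi=[39, 40, 41] -> (len(lo)=4, len(hi)=3, max(lo)=24)

Answer: (1,0,7) (1,1,7) (2,1,39) (2,2,39) (3,2,39) (3,3,18) (4,3,24)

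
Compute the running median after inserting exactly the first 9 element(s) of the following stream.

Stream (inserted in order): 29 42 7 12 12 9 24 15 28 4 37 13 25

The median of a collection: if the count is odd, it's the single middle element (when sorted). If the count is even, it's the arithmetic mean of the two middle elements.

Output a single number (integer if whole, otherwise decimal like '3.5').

Answer: 15

Derivation:
Step 1: insert 29 -> lo=[29] (size 1, max 29) hi=[] (size 0) -> median=29
Step 2: insert 42 -> lo=[29] (size 1, max 29) hi=[42] (size 1, min 42) -> median=35.5
Step 3: insert 7 -> lo=[7, 29] (size 2, max 29) hi=[42] (size 1, min 42) -> median=29
Step 4: insert 12 -> lo=[7, 12] (size 2, max 12) hi=[29, 42] (size 2, min 29) -> median=20.5
Step 5: insert 12 -> lo=[7, 12, 12] (size 3, max 12) hi=[29, 42] (size 2, min 29) -> median=12
Step 6: insert 9 -> lo=[7, 9, 12] (size 3, max 12) hi=[12, 29, 42] (size 3, min 12) -> median=12
Step 7: insert 24 -> lo=[7, 9, 12, 12] (size 4, max 12) hi=[24, 29, 42] (size 3, min 24) -> median=12
Step 8: insert 15 -> lo=[7, 9, 12, 12] (size 4, max 12) hi=[15, 24, 29, 42] (size 4, min 15) -> median=13.5
Step 9: insert 28 -> lo=[7, 9, 12, 12, 15] (size 5, max 15) hi=[24, 28, 29, 42] (size 4, min 24) -> median=15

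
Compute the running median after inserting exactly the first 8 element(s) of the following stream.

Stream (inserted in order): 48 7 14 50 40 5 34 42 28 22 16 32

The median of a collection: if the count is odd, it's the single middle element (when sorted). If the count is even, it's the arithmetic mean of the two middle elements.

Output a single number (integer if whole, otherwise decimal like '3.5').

Step 1: insert 48 -> lo=[48] (size 1, max 48) hi=[] (size 0) -> median=48
Step 2: insert 7 -> lo=[7] (size 1, max 7) hi=[48] (size 1, min 48) -> median=27.5
Step 3: insert 14 -> lo=[7, 14] (size 2, max 14) hi=[48] (size 1, min 48) -> median=14
Step 4: insert 50 -> lo=[7, 14] (size 2, max 14) hi=[48, 50] (size 2, min 48) -> median=31
Step 5: insert 40 -> lo=[7, 14, 40] (size 3, max 40) hi=[48, 50] (size 2, min 48) -> median=40
Step 6: insert 5 -> lo=[5, 7, 14] (size 3, max 14) hi=[40, 48, 50] (size 3, min 40) -> median=27
Step 7: insert 34 -> lo=[5, 7, 14, 34] (size 4, max 34) hi=[40, 48, 50] (size 3, min 40) -> median=34
Step 8: insert 42 -> lo=[5, 7, 14, 34] (size 4, max 34) hi=[40, 42, 48, 50] (size 4, min 40) -> median=37

Answer: 37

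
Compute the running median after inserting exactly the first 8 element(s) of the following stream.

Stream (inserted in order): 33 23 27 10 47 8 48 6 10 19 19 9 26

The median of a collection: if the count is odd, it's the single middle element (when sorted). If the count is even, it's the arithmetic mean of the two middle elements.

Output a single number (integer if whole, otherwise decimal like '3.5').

Step 1: insert 33 -> lo=[33] (size 1, max 33) hi=[] (size 0) -> median=33
Step 2: insert 23 -> lo=[23] (size 1, max 23) hi=[33] (size 1, min 33) -> median=28
Step 3: insert 27 -> lo=[23, 27] (size 2, max 27) hi=[33] (size 1, min 33) -> median=27
Step 4: insert 10 -> lo=[10, 23] (size 2, max 23) hi=[27, 33] (size 2, min 27) -> median=25
Step 5: insert 47 -> lo=[10, 23, 27] (size 3, max 27) hi=[33, 47] (size 2, min 33) -> median=27
Step 6: insert 8 -> lo=[8, 10, 23] (size 3, max 23) hi=[27, 33, 47] (size 3, min 27) -> median=25
Step 7: insert 48 -> lo=[8, 10, 23, 27] (size 4, max 27) hi=[33, 47, 48] (size 3, min 33) -> median=27
Step 8: insert 6 -> lo=[6, 8, 10, 23] (size 4, max 23) hi=[27, 33, 47, 48] (size 4, min 27) -> median=25

Answer: 25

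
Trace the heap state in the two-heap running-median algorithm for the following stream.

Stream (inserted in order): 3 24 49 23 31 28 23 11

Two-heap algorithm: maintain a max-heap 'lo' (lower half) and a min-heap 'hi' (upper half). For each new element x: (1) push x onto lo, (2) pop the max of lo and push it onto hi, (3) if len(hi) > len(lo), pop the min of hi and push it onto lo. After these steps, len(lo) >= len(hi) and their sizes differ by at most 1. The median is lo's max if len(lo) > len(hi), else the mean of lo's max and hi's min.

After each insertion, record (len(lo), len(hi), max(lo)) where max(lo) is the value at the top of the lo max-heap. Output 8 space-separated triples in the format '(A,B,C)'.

Answer: (1,0,3) (1,1,3) (2,1,24) (2,2,23) (3,2,24) (3,3,24) (4,3,24) (4,4,23)

Derivation:
Step 1: insert 3 -> lo=[3] hi=[] -> (len(lo)=1, len(hi)=0, max(lo)=3)
Step 2: insert 24 -> lo=[3] hi=[24] -> (len(lo)=1, len(hi)=1, max(lo)=3)
Step 3: insert 49 -> lo=[3, 24] hi=[49] -> (len(lo)=2, len(hi)=1, max(lo)=24)
Step 4: insert 23 -> lo=[3, 23] hi=[24, 49] -> (len(lo)=2, len(hi)=2, max(lo)=23)
Step 5: insert 31 -> lo=[3, 23, 24] hi=[31, 49] -> (len(lo)=3, len(hi)=2, max(lo)=24)
Step 6: insert 28 -> lo=[3, 23, 24] hi=[28, 31, 49] -> (len(lo)=3, len(hi)=3, max(lo)=24)
Step 7: insert 23 -> lo=[3, 23, 23, 24] hi=[28, 31, 49] -> (len(lo)=4, len(hi)=3, max(lo)=24)
Step 8: insert 11 -> lo=[3, 11, 23, 23] hi=[24, 28, 31, 49] -> (len(lo)=4, len(hi)=4, max(lo)=23)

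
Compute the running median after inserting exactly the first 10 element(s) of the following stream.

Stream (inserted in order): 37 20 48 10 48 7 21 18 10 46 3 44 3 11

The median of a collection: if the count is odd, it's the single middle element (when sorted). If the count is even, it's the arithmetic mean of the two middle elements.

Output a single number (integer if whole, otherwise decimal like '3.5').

Step 1: insert 37 -> lo=[37] (size 1, max 37) hi=[] (size 0) -> median=37
Step 2: insert 20 -> lo=[20] (size 1, max 20) hi=[37] (size 1, min 37) -> median=28.5
Step 3: insert 48 -> lo=[20, 37] (size 2, max 37) hi=[48] (size 1, min 48) -> median=37
Step 4: insert 10 -> lo=[10, 20] (size 2, max 20) hi=[37, 48] (size 2, min 37) -> median=28.5
Step 5: insert 48 -> lo=[10, 20, 37] (size 3, max 37) hi=[48, 48] (size 2, min 48) -> median=37
Step 6: insert 7 -> lo=[7, 10, 20] (size 3, max 20) hi=[37, 48, 48] (size 3, min 37) -> median=28.5
Step 7: insert 21 -> lo=[7, 10, 20, 21] (size 4, max 21) hi=[37, 48, 48] (size 3, min 37) -> median=21
Step 8: insert 18 -> lo=[7, 10, 18, 20] (size 4, max 20) hi=[21, 37, 48, 48] (size 4, min 21) -> median=20.5
Step 9: insert 10 -> lo=[7, 10, 10, 18, 20] (size 5, max 20) hi=[21, 37, 48, 48] (size 4, min 21) -> median=20
Step 10: insert 46 -> lo=[7, 10, 10, 18, 20] (size 5, max 20) hi=[21, 37, 46, 48, 48] (size 5, min 21) -> median=20.5

Answer: 20.5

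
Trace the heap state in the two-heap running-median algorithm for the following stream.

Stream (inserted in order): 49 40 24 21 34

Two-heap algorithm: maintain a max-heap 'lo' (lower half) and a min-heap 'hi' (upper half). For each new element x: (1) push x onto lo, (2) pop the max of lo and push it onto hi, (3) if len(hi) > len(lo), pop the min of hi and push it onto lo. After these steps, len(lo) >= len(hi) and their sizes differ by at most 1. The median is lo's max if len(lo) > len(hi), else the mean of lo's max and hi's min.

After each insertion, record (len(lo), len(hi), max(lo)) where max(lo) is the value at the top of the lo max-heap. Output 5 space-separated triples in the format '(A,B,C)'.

Step 1: insert 49 -> lo=[49] hi=[] -> (len(lo)=1, len(hi)=0, max(lo)=49)
Step 2: insert 40 -> lo=[40] hi=[49] -> (len(lo)=1, len(hi)=1, max(lo)=40)
Step 3: insert 24 -> lo=[24, 40] hi=[49] -> (len(lo)=2, len(hi)=1, max(lo)=40)
Step 4: insert 21 -> lo=[21, 24] hi=[40, 49] -> (len(lo)=2, len(hi)=2, max(lo)=24)
Step 5: insert 34 -> lo=[21, 24, 34] hi=[40, 49] -> (len(lo)=3, len(hi)=2, max(lo)=34)

Answer: (1,0,49) (1,1,40) (2,1,40) (2,2,24) (3,2,34)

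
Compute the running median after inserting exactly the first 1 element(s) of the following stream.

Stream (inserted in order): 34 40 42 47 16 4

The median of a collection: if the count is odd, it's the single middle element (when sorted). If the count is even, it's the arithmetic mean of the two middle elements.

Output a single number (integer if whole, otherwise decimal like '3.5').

Answer: 34

Derivation:
Step 1: insert 34 -> lo=[34] (size 1, max 34) hi=[] (size 0) -> median=34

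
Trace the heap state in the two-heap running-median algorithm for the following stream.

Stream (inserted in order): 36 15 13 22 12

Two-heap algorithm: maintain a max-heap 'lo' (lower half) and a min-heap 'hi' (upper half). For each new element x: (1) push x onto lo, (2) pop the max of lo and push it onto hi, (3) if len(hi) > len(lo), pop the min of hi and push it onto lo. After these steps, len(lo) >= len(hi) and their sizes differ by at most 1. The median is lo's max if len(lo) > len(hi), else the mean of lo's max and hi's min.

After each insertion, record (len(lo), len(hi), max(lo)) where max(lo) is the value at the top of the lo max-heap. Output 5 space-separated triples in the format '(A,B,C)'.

Answer: (1,0,36) (1,1,15) (2,1,15) (2,2,15) (3,2,15)

Derivation:
Step 1: insert 36 -> lo=[36] hi=[] -> (len(lo)=1, len(hi)=0, max(lo)=36)
Step 2: insert 15 -> lo=[15] hi=[36] -> (len(lo)=1, len(hi)=1, max(lo)=15)
Step 3: insert 13 -> lo=[13, 15] hi=[36] -> (len(lo)=2, len(hi)=1, max(lo)=15)
Step 4: insert 22 -> lo=[13, 15] hi=[22, 36] -> (len(lo)=2, len(hi)=2, max(lo)=15)
Step 5: insert 12 -> lo=[12, 13, 15] hi=[22, 36] -> (len(lo)=3, len(hi)=2, max(lo)=15)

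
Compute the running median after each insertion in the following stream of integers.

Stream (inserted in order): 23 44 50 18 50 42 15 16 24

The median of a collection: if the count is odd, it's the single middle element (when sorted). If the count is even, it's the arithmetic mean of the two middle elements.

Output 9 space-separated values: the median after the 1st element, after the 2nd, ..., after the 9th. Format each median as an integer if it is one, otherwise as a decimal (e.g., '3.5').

Step 1: insert 23 -> lo=[23] (size 1, max 23) hi=[] (size 0) -> median=23
Step 2: insert 44 -> lo=[23] (size 1, max 23) hi=[44] (size 1, min 44) -> median=33.5
Step 3: insert 50 -> lo=[23, 44] (size 2, max 44) hi=[50] (size 1, min 50) -> median=44
Step 4: insert 18 -> lo=[18, 23] (size 2, max 23) hi=[44, 50] (size 2, min 44) -> median=33.5
Step 5: insert 50 -> lo=[18, 23, 44] (size 3, max 44) hi=[50, 50] (size 2, min 50) -> median=44
Step 6: insert 42 -> lo=[18, 23, 42] (size 3, max 42) hi=[44, 50, 50] (size 3, min 44) -> median=43
Step 7: insert 15 -> lo=[15, 18, 23, 42] (size 4, max 42) hi=[44, 50, 50] (size 3, min 44) -> median=42
Step 8: insert 16 -> lo=[15, 16, 18, 23] (size 4, max 23) hi=[42, 44, 50, 50] (size 4, min 42) -> median=32.5
Step 9: insert 24 -> lo=[15, 16, 18, 23, 24] (size 5, max 24) hi=[42, 44, 50, 50] (size 4, min 42) -> median=24

Answer: 23 33.5 44 33.5 44 43 42 32.5 24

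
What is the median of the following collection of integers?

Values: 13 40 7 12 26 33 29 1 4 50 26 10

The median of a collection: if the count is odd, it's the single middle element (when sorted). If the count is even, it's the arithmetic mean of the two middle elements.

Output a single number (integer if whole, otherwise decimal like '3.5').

Answer: 19.5

Derivation:
Step 1: insert 13 -> lo=[13] (size 1, max 13) hi=[] (size 0) -> median=13
Step 2: insert 40 -> lo=[13] (size 1, max 13) hi=[40] (size 1, min 40) -> median=26.5
Step 3: insert 7 -> lo=[7, 13] (size 2, max 13) hi=[40] (size 1, min 40) -> median=13
Step 4: insert 12 -> lo=[7, 12] (size 2, max 12) hi=[13, 40] (size 2, min 13) -> median=12.5
Step 5: insert 26 -> lo=[7, 12, 13] (size 3, max 13) hi=[26, 40] (size 2, min 26) -> median=13
Step 6: insert 33 -> lo=[7, 12, 13] (size 3, max 13) hi=[26, 33, 40] (size 3, min 26) -> median=19.5
Step 7: insert 29 -> lo=[7, 12, 13, 26] (size 4, max 26) hi=[29, 33, 40] (size 3, min 29) -> median=26
Step 8: insert 1 -> lo=[1, 7, 12, 13] (size 4, max 13) hi=[26, 29, 33, 40] (size 4, min 26) -> median=19.5
Step 9: insert 4 -> lo=[1, 4, 7, 12, 13] (size 5, max 13) hi=[26, 29, 33, 40] (size 4, min 26) -> median=13
Step 10: insert 50 -> lo=[1, 4, 7, 12, 13] (size 5, max 13) hi=[26, 29, 33, 40, 50] (size 5, min 26) -> median=19.5
Step 11: insert 26 -> lo=[1, 4, 7, 12, 13, 26] (size 6, max 26) hi=[26, 29, 33, 40, 50] (size 5, min 26) -> median=26
Step 12: insert 10 -> lo=[1, 4, 7, 10, 12, 13] (size 6, max 13) hi=[26, 26, 29, 33, 40, 50] (size 6, min 26) -> median=19.5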